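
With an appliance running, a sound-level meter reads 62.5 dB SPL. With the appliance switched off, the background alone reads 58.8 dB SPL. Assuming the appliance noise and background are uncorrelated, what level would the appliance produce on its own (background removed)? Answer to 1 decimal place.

60.1 dB SPL

Background correction is a power subtraction:
L_src = 10·log₁₀(10^(62.5/10) − 10^(58.8/10)) = 10·log₁₀(1020000) = 60.1 dB SPL.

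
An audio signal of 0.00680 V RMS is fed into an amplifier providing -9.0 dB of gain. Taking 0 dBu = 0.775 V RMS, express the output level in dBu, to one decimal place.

-50.1 dBu

Input level: 20·log₁₀(0.00680/0.775) = -41.14 dBu.
Output: -41.14 − 9.0 = -50.1 dBu.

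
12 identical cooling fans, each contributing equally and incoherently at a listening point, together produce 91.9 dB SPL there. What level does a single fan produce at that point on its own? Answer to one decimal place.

12 equal incoherent sources add 10·log₁₀(12) = 10.79 dB over one source.
L_one = 91.9 − 10.79 = 81.1 dB SPL.

81.1 dB SPL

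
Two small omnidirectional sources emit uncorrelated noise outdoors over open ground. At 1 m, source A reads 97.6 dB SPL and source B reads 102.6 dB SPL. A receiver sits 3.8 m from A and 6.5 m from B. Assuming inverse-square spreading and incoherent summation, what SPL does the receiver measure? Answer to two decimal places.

89.19 dB SPL

At the listener: L_A = 97.6 − 20·log₁₀(3.8) = 86.004 dB; L_B = 102.6 − 20·log₁₀(6.5) = 86.342 dB.
Combined: 10·log₁₀(10^(86.004/10)+10^(86.342/10)) = 89.19 dB SPL.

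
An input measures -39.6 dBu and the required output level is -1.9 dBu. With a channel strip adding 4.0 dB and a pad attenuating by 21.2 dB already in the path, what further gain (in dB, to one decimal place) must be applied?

54.9 dB

The required make-up gain is the shortfall in the dB sum.
G = -1.9 − (-39.6) − 4.0 + 21.2 = 54.9 dB.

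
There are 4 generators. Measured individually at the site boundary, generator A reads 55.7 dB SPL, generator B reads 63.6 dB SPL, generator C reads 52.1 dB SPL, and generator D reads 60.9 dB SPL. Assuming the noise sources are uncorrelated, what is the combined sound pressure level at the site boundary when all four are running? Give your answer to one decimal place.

66.1 dB SPL

Incoherent sources sum as intensities:
L_total = 10·log₁₀(10^(55.7/10) + 10^(63.6/10) + 10^(52.1/10) + 10^(60.9/10)) = 10·log₁₀(4055000) = 66.1 dB SPL.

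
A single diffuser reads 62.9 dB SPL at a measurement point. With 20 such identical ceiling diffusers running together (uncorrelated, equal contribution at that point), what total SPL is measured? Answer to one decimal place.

75.9 dB SPL

20 equal incoherent sources raise the level by 10·log₁₀(20) = 13.01 dB.
L_total = 62.9 + 13.01 = 75.9 dB SPL.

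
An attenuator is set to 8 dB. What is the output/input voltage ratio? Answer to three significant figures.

0.398

Voltage ratio = 10^(dB/20).
10^(-8/20) = 10^(-0.4000) = 0.398.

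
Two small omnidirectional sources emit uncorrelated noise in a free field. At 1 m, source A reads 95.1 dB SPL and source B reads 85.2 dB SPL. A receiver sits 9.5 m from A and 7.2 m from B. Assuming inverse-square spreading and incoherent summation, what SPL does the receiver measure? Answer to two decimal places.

At the listener: L_A = 95.1 − 20·log₁₀(9.5) = 75.546 dB; L_B = 85.2 − 20·log₁₀(7.2) = 68.053 dB.
Combined: 10·log₁₀(10^(75.546/10)+10^(68.053/10)) = 76.26 dB SPL.

76.26 dB SPL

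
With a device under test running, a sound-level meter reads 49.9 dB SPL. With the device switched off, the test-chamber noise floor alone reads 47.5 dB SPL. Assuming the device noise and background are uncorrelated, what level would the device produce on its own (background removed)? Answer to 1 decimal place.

Background correction is a power subtraction:
L_src = 10·log₁₀(10^(49.9/10) − 10^(47.5/10)) = 10·log₁₀(41490) = 46.2 dB SPL.

46.2 dB SPL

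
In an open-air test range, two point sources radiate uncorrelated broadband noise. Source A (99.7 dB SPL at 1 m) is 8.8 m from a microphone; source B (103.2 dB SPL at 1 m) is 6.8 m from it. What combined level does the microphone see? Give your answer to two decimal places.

87.58 dB SPL

At the listener: L_A = 99.7 − 20·log₁₀(8.8) = 80.810 dB; L_B = 103.2 − 20·log₁₀(6.8) = 86.550 dB.
Combined: 10·log₁₀(10^(80.810/10)+10^(86.550/10)) = 87.58 dB SPL.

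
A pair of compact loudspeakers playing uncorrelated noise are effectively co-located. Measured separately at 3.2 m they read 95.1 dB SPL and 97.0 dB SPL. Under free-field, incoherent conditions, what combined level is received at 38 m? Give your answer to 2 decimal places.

77.67 dB SPL

Combined at 3.2 m: 10·log₁₀(10^(95.1/10)+10^(97.0/10)) = 99.163 dB SPL.
Then apply −20·log₁₀(38/3.2) = -21.493 dB → 77.67 dB SPL.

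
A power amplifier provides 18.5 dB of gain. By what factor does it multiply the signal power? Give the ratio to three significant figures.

70.8

Power ratio = 10^(dB/10).
10^(18.5/10) = 10^(1.850) = 70.8.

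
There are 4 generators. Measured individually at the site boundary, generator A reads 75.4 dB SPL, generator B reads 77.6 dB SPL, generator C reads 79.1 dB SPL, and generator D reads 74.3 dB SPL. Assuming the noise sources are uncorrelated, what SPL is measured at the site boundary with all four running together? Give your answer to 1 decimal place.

Incoherent sources sum as intensities:
L_total = 10·log₁₀(10^(75.4/10) + 10^(77.6/10) + 10^(79.1/10) + 10^(74.3/10)) = 10·log₁₀(200400000) = 83.0 dB SPL.

83.0 dB SPL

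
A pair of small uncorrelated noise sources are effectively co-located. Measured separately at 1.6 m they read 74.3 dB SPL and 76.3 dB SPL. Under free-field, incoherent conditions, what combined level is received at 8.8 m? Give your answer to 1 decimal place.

63.6 dB SPL

Combined at 1.6 m: 10·log₁₀(10^(74.3/10)+10^(76.3/10)) = 78.42 dB SPL.
Then apply −20·log₁₀(8.8/1.6) = -14.81 dB → 63.6 dB SPL.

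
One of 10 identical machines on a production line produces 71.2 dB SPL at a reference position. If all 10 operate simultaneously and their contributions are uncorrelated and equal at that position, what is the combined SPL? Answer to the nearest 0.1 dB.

10 equal incoherent sources raise the level by 10·log₁₀(10) = 10.00 dB.
L_total = 71.2 + 10.00 = 81.2 dB SPL.

81.2 dB SPL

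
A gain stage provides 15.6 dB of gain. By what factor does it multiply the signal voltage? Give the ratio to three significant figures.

6.03

Voltage ratio = 10^(dB/20).
10^(15.6/20) = 10^(0.7800) = 6.03.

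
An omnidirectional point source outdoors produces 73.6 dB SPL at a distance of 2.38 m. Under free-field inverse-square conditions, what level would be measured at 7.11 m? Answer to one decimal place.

64.1 dB SPL

For a point source in a free field, ΔL = −20·log₁₀(d₂/d₁).
ΔL = −20·log₁₀(7.11/2.38) = -9.51 dB, so L₂ = 73.6 + (-9.51) = 64.1 dB SPL.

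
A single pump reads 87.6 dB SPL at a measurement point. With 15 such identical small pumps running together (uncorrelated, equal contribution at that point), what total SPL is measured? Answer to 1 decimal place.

99.4 dB SPL

15 equal incoherent sources raise the level by 10·log₁₀(15) = 11.76 dB.
L_total = 87.6 + 11.76 = 99.4 dB SPL.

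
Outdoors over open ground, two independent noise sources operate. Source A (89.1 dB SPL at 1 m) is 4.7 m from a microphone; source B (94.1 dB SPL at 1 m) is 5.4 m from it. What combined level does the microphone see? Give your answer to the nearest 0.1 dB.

At the listener: L_A = 89.1 − 20·log₁₀(4.7) = 75.66 dB; L_B = 94.1 − 20·log₁₀(5.4) = 79.45 dB.
Combined: 10·log₁₀(10^(75.66/10)+10^(79.45/10)) = 81.0 dB SPL.

81.0 dB SPL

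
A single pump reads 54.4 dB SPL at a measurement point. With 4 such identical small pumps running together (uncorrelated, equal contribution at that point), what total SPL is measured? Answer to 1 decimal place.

60.4 dB SPL

4 equal incoherent sources raise the level by 10·log₁₀(4) = 6.02 dB.
L_total = 54.4 + 6.02 = 60.4 dB SPL.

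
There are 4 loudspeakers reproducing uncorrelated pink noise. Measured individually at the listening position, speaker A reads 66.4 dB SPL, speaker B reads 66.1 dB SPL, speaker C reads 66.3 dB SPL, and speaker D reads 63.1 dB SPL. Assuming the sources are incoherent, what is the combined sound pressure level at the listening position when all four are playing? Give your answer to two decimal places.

Uncorrelated sources add in intensity (power), not in dB.
L_total = 10·log₁₀(10^(66.4/10) + 10^(66.1/10) + 10^(66.3/10) + 10^(63.1/10)) = 10·log₁₀(14750000) = 71.69 dB SPL.

71.69 dB SPL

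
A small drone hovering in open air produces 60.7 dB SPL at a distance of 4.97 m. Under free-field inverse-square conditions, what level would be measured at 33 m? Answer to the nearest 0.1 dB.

Inverse-square spreading gives ΔL = −20·log₁₀(d₂/d₁).
ΔL = −20·log₁₀(33/4.97) = -16.44 dB, so L₂ = 60.7 + (-16.44) = 44.3 dB SPL.

44.3 dB SPL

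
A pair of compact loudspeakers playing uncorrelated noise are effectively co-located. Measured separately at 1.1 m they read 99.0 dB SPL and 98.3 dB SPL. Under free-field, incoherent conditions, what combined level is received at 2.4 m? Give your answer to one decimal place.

94.9 dB SPL

Combined at 1.1 m: 10·log₁₀(10^(99.0/10)+10^(98.3/10)) = 101.67 dB SPL.
Then apply −20·log₁₀(2.4/1.1) = -6.78 dB → 94.9 dB SPL.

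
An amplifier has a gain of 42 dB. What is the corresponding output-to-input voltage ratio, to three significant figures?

Voltage ratio = 10^(dB/20).
10^(42/20) = 10^(2.100) = 126.

126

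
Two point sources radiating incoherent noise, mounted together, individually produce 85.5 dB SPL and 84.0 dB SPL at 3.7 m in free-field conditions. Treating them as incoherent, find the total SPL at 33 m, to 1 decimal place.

68.8 dB SPL

Combined at 3.7 m: 10·log₁₀(10^(85.5/10)+10^(84.0/10)) = 87.82 dB SPL.
Then apply −20·log₁₀(33/3.7) = -19.01 dB → 68.8 dB SPL.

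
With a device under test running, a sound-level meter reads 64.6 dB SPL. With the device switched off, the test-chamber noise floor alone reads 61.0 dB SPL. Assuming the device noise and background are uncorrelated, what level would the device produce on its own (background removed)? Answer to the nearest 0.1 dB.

Background correction is a power subtraction:
L_src = 10·log₁₀(10^(64.6/10) − 10^(61.0/10)) = 10·log₁₀(1625000) = 62.1 dB SPL.

62.1 dB SPL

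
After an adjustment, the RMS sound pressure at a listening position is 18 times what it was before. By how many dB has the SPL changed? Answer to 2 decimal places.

25.11 dB

Sound pressure is an amplitude quantity: ΔL = 20·log₁₀(p₂/p₁).
20·log₁₀(18) = 25.11 dB.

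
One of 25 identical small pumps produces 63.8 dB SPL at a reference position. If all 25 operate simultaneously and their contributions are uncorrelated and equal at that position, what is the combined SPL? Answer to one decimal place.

25 equal incoherent sources raise the level by 10·log₁₀(25) = 13.98 dB.
L_total = 63.8 + 13.98 = 77.8 dB SPL.

77.8 dB SPL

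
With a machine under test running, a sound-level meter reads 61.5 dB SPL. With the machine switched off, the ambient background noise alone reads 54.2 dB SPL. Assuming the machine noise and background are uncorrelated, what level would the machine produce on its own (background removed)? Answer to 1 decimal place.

60.6 dB SPL

Remove the background by subtracting linear intensities:
L_src = 10·log₁₀(10^(61.5/10) − 10^(54.2/10)) = 10·log₁₀(1150000) = 60.6 dB SPL.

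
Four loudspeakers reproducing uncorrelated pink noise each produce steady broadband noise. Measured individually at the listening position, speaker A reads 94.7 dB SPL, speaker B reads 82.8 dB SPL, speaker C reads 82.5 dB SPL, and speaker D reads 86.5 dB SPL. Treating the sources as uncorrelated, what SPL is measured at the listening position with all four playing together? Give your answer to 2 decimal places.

95.76 dB SPL

Incoherent sources sum as intensities:
L_total = 10·log₁₀(10^(94.7/10) + 10^(82.8/10) + 10^(82.5/10) + 10^(86.5/10)) = 10·log₁₀(3766000000) = 95.76 dB SPL.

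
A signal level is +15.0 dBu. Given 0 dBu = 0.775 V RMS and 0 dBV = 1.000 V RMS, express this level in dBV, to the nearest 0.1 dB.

The offset between the scales is 20·log₁₀(0.775/1.000) = −2.214 dB.
So dBV = +15.0 − 2.214 = +12.8 dBV.

+12.8 dBV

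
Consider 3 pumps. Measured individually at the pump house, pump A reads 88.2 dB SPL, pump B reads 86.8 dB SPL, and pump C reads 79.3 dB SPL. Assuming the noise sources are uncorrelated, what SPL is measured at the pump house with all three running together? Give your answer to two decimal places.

Uncorrelated sources add in intensity (power), not in dB.
L_total = 10·log₁₀(10^(88.2/10) + 10^(86.8/10) + 10^(79.3/10)) = 10·log₁₀(1224000000) = 90.88 dB SPL.

90.88 dB SPL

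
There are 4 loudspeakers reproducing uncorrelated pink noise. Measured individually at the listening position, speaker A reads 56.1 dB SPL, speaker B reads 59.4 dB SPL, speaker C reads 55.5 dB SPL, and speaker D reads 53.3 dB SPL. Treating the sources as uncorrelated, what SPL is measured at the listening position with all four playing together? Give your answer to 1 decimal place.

Incoherent sources sum as intensities:
L_total = 10·log₁₀(10^(56.1/10) + 10^(59.4/10) + 10^(55.5/10) + 10^(53.3/10)) = 10·log₁₀(1847000) = 62.7 dB SPL.

62.7 dB SPL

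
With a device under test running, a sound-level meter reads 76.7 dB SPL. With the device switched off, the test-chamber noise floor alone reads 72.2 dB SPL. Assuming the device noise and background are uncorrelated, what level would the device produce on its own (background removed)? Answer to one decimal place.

74.8 dB SPL

Remove the background by subtracting linear intensities:
L_src = 10·log₁₀(10^(76.7/10) − 10^(72.2/10)) = 10·log₁₀(30180000) = 74.8 dB SPL.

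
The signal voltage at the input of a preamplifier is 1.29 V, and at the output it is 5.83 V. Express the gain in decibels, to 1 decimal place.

13.1 dB

Voltage ratio → dB uses the 20·log₁₀ form:
20·log₁₀(5.83/1.29) = 20·log₁₀(4.519) = 13.1 dB.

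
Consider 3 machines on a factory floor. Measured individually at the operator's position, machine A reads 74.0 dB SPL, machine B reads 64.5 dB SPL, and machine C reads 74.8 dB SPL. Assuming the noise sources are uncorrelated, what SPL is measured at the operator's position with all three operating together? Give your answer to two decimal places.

Uncorrelated sources add in intensity (power), not in dB.
L_total = 10·log₁₀(10^(74.0/10) + 10^(64.5/10) + 10^(74.8/10)) = 10·log₁₀(58140000) = 77.64 dB SPL.

77.64 dB SPL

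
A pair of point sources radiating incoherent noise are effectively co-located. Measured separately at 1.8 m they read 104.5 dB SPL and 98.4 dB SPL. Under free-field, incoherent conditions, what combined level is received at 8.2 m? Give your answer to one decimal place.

92.3 dB SPL

Combined at 1.8 m: 10·log₁₀(10^(104.5/10)+10^(98.4/10)) = 105.45 dB SPL.
Then apply −20·log₁₀(8.2/1.8) = -13.17 dB → 92.3 dB SPL.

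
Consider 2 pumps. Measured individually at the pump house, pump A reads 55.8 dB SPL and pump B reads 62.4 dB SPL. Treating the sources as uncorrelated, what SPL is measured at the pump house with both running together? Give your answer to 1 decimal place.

Add the sources as powers (linear), then convert back to dB:
L_total = 10·log₁₀(10^(55.8/10) + 10^(62.4/10)) = 10·log₁₀(2118000) = 63.3 dB SPL.

63.3 dB SPL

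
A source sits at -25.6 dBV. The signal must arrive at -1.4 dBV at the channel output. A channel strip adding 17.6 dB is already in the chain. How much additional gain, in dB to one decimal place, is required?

6.6 dB

The required make-up gain is the shortfall in the dB sum.
G = -1.4 − (-25.6) − 17.6 = 6.6 dB.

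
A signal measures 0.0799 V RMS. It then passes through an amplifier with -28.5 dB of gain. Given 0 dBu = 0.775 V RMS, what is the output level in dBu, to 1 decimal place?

Input level: 20·log₁₀(0.0799/0.775) = -19.74 dBu.
Output: -19.74 − 28.5 = -48.2 dBu.

-48.2 dBu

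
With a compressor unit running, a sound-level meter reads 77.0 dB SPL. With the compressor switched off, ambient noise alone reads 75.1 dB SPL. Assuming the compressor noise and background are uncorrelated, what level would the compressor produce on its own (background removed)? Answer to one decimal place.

72.5 dB SPL

Subtract intensities: L_src = 10·log₁₀(10^(L_total/10) − 10^(L_bg/10)).
L_src = 10·log₁₀(10^(77.0/10) − 10^(75.1/10)) = 10·log₁₀(17760000) = 72.5 dB SPL.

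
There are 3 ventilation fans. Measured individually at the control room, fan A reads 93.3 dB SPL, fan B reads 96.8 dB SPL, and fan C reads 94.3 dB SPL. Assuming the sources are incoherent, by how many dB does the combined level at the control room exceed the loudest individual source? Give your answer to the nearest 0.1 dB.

3.0 dB

Incoherent sources sum as intensities:
L_total = 10·log₁₀(10^(93.3/10) + 10^(96.8/10) + 10^(94.3/10)) = 99.83 dB SPL.
Excess over the loudest (96.8 dB): 99.83 − 96.8 = 3.0 dB.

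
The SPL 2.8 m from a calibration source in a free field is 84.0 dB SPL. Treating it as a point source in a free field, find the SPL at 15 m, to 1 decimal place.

Free-field point source: level drops by 20·log₁₀ of the distance ratio.
ΔL = −20·log₁₀(15/2.8) = -14.58 dB, so L₂ = 84.0 + (-14.58) = 69.4 dB SPL.

69.4 dB SPL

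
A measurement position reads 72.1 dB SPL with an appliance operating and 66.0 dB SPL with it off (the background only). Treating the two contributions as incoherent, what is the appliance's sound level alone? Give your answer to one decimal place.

70.9 dB SPL

Remove the background by subtracting linear intensities:
L_src = 10·log₁₀(10^(72.1/10) − 10^(66.0/10)) = 10·log₁₀(12240000) = 70.9 dB SPL.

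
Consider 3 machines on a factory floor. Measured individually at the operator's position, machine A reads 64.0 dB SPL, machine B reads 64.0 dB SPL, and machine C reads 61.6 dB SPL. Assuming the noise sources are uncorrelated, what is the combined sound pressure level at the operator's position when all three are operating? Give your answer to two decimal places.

Uncorrelated sources add in intensity (power), not in dB.
L_total = 10·log₁₀(10^(64.0/10) + 10^(64.0/10) + 10^(61.6/10)) = 10·log₁₀(6469000) = 68.11 dB SPL.

68.11 dB SPL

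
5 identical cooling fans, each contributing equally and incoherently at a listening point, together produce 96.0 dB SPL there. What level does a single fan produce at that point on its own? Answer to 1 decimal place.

5 equal incoherent sources add 10·log₁₀(5) = 6.99 dB over one source.
L_one = 96.0 − 6.99 = 89.0 dB SPL.

89.0 dB SPL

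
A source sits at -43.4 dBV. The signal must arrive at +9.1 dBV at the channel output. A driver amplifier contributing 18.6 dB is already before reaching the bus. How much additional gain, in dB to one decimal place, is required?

33.9 dB

The required make-up gain is the shortfall in the dB sum.
G = +9.1 − (-43.4) − 18.6 = 33.9 dB.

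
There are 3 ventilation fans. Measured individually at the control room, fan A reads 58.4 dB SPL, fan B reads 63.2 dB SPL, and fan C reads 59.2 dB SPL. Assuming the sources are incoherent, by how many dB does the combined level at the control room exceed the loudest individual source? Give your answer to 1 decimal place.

Add the sources as powers (linear), then convert back to dB:
L_total = 10·log₁₀(10^(58.4/10) + 10^(63.2/10) + 10^(59.2/10)) = 65.58 dB SPL.
Excess over the loudest (63.2 dB): 65.58 − 63.2 = 2.4 dB.

2.4 dB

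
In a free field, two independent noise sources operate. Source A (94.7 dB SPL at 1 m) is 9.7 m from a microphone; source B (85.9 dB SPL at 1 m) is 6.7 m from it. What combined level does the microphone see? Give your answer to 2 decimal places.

At the listener: L_A = 94.7 − 20·log₁₀(9.7) = 74.965 dB; L_B = 85.9 − 20·log₁₀(6.7) = 69.379 dB.
Combined: 10·log₁₀(10^(74.965/10)+10^(69.379/10)) = 76.02 dB SPL.

76.02 dB SPL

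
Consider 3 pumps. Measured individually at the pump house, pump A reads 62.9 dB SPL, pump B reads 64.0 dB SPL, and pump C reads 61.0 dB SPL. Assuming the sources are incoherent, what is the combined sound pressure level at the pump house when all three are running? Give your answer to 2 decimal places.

67.57 dB SPL

Uncorrelated sources add in intensity (power), not in dB.
L_total = 10·log₁₀(10^(62.9/10) + 10^(64.0/10) + 10^(61.0/10)) = 10·log₁₀(5721000) = 67.57 dB SPL.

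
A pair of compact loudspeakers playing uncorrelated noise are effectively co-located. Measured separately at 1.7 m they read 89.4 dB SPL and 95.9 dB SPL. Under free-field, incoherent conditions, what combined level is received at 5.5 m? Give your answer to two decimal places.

86.58 dB SPL

Combined at 1.7 m: 10·log₁₀(10^(89.4/10)+10^(95.9/10)) = 96.777 dB SPL.
Then apply −20·log₁₀(5.5/1.7) = -10.198 dB → 86.58 dB SPL.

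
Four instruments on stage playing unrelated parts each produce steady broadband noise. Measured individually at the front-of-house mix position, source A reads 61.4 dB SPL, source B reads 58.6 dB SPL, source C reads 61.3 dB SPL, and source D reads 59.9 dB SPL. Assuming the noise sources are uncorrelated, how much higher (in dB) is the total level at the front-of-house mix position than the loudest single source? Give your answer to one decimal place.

Add the sources as powers (linear), then convert back to dB:
L_total = 10·log₁₀(10^(61.4/10) + 10^(58.6/10) + 10^(61.3/10) + 10^(59.9/10)) = 66.47 dB SPL.
Excess over the loudest (61.4 dB): 66.47 − 61.4 = 5.1 dB.

5.1 dB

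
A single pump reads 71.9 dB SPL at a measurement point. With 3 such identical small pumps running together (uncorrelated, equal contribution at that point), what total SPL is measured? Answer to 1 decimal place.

76.7 dB SPL

3 equal incoherent sources raise the level by 10·log₁₀(3) = 4.77 dB.
L_total = 71.9 + 4.77 = 76.7 dB SPL.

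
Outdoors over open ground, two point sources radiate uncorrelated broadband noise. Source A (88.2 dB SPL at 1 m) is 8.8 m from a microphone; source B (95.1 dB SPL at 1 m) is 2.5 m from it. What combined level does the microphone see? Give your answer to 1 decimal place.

At the listener: L_A = 88.2 − 20·log₁₀(8.8) = 69.31 dB; L_B = 95.1 − 20·log₁₀(2.5) = 87.14 dB.
Combined: 10·log₁₀(10^(69.31/10)+10^(87.14/10)) = 87.2 dB SPL.

87.2 dB SPL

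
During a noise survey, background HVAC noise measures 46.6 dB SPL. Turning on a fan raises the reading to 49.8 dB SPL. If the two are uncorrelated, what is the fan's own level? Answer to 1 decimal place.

47.0 dB SPL

Remove the background by subtracting linear intensities:
L_src = 10·log₁₀(10^(49.8/10) − 10^(46.6/10)) = 10·log₁₀(49790) = 47.0 dB SPL.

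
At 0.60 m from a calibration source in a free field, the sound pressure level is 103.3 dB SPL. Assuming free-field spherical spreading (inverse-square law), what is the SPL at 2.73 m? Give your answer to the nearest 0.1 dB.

Inverse-square spreading gives ΔL = −20·log₁₀(d₂/d₁).
ΔL = −20·log₁₀(2.73/0.60) = -13.16 dB, so L₂ = 103.3 + (-13.16) = 90.1 dB SPL.

90.1 dB SPL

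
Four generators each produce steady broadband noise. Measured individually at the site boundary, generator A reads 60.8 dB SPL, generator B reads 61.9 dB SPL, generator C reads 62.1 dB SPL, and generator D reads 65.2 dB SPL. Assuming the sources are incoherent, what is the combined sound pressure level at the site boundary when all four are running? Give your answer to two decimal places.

68.86 dB SPL

Add the sources as powers (linear), then convert back to dB:
L_total = 10·log₁₀(10^(60.8/10) + 10^(61.9/10) + 10^(62.1/10) + 10^(65.2/10)) = 10·log₁₀(7684000) = 68.86 dB SPL.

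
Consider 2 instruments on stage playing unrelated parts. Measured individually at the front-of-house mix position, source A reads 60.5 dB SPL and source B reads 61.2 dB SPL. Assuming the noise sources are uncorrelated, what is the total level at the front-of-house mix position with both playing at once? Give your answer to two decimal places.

Incoherent sources sum as intensities:
L_total = 10·log₁₀(10^(60.5/10) + 10^(61.2/10)) = 10·log₁₀(2440000) = 63.87 dB SPL.

63.87 dB SPL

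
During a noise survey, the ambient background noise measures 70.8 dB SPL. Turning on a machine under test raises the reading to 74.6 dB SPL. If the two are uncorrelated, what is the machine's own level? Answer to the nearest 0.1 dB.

72.3 dB SPL

Subtract intensities: L_src = 10·log₁₀(10^(L_total/10) − 10^(L_bg/10)).
L_src = 10·log₁₀(10^(74.6/10) − 10^(70.8/10)) = 10·log₁₀(16820000) = 72.3 dB SPL.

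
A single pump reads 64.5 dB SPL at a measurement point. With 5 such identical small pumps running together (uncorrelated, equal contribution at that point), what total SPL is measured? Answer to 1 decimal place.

5 equal incoherent sources raise the level by 10·log₁₀(5) = 6.99 dB.
L_total = 64.5 + 6.99 = 71.5 dB SPL.

71.5 dB SPL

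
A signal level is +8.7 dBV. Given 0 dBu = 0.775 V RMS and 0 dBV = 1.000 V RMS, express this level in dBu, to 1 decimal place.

The offset between the scales is 20·log₁₀(0.775/1.000) = −2.214 dB.
So dBu = +8.7 + 2.214 = +10.9 dBu.

+10.9 dBu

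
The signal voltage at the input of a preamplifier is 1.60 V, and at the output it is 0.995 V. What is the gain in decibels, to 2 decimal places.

-4.13 dB

Voltage ratio → dB uses the 20·log₁₀ form:
20·log₁₀(0.995/1.60) = 20·log₁₀(0.6219) = -4.13 dB.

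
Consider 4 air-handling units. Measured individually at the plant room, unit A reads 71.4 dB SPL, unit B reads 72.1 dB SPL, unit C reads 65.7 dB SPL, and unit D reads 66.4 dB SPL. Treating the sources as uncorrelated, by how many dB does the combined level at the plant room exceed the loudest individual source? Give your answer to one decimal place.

3.7 dB

Uncorrelated sources add in intensity (power), not in dB.
L_total = 10·log₁₀(10^(71.4/10) + 10^(72.1/10) + 10^(65.7/10) + 10^(66.4/10)) = 75.81 dB SPL.
Excess over the loudest (72.1 dB): 75.81 − 72.1 = 3.7 dB.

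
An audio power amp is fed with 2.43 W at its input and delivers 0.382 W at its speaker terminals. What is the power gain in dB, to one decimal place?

-8.0 dB

For a power ratio, dB = 10·log₁₀(P₂/P₁).
10·log₁₀(0.382/2.43) = 10·log₁₀(0.1572) = -8.0 dB.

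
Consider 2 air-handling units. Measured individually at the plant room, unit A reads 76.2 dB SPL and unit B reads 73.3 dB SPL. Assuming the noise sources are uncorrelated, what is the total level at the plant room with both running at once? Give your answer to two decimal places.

78.00 dB SPL

Incoherent sources sum as intensities:
L_total = 10·log₁₀(10^(76.2/10) + 10^(73.3/10)) = 10·log₁₀(63070000) = 78.00 dB SPL.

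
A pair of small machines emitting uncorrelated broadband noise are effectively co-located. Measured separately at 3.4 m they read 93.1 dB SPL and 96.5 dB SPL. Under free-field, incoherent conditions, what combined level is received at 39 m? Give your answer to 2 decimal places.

Combined at 3.4 m: 10·log₁₀(10^(93.1/10)+10^(96.5/10)) = 98.135 dB SPL.
Then apply −20·log₁₀(39/3.4) = -21.192 dB → 76.94 dB SPL.

76.94 dB SPL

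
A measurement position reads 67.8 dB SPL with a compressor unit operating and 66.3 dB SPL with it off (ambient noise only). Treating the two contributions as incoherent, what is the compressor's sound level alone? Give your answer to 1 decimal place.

Remove the background by subtracting linear intensities:
L_src = 10·log₁₀(10^(67.8/10) − 10^(66.3/10)) = 10·log₁₀(1760000) = 62.5 dB SPL.

62.5 dB SPL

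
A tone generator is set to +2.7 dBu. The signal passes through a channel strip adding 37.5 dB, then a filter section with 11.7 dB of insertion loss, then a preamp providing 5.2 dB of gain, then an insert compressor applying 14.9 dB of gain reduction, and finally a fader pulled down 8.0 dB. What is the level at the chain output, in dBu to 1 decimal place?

+10.8 dBu

Gain stages sum in dB:
+2.7 + 37.5 − 11.7 + 5.2 − 14.9 − 8.0 = +10.8 dBu.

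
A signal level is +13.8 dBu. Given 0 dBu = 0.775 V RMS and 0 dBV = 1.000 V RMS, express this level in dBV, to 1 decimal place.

+11.6 dBV

The offset between the scales is 20·log₁₀(0.775/1.000) = −2.214 dB.
So dBV = +13.8 − 2.214 = +11.6 dBV.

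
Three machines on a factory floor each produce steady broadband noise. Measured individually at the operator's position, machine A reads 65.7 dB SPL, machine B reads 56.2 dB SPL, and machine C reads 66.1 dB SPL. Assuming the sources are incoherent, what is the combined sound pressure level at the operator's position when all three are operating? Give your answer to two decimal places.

Uncorrelated sources add in intensity (power), not in dB.
L_total = 10·log₁₀(10^(65.7/10) + 10^(56.2/10) + 10^(66.1/10)) = 10·log₁₀(8206000) = 69.14 dB SPL.

69.14 dB SPL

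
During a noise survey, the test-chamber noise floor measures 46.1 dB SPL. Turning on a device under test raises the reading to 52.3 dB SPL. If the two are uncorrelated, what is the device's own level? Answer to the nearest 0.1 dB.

51.1 dB SPL

Background correction is a power subtraction:
L_src = 10·log₁₀(10^(52.3/10) − 10^(46.1/10)) = 10·log₁₀(129100) = 51.1 dB SPL.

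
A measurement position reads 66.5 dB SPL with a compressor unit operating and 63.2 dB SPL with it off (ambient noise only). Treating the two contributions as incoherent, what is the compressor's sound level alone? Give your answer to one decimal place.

Subtract intensities: L_src = 10·log₁₀(10^(L_total/10) − 10^(L_bg/10)).
L_src = 10·log₁₀(10^(66.5/10) − 10^(63.2/10)) = 10·log₁₀(2378000) = 63.8 dB SPL.

63.8 dB SPL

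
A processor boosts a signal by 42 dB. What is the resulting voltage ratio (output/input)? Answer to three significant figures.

Voltage ratio = 10^(dB/20).
10^(42/20) = 10^(2.100) = 126.

126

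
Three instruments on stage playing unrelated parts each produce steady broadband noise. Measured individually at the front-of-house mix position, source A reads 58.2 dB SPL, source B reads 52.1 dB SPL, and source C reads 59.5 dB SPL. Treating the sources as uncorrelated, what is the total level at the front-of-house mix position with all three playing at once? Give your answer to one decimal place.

Uncorrelated sources add in intensity (power), not in dB.
L_total = 10·log₁₀(10^(58.2/10) + 10^(52.1/10) + 10^(59.5/10)) = 10·log₁₀(1714000) = 62.3 dB SPL.

62.3 dB SPL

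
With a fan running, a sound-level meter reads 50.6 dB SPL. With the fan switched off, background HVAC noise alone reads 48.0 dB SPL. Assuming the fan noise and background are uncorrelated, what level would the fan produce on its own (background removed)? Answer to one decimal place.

Background correction is a power subtraction:
L_src = 10·log₁₀(10^(50.6/10) − 10^(48.0/10)) = 10·log₁₀(51720) = 47.1 dB SPL.

47.1 dB SPL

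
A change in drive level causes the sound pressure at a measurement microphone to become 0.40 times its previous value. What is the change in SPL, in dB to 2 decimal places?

SPL change from a pressure ratio uses the 20·log₁₀ form:
20·log₁₀(0.40) = -7.96 dB.

-7.96 dB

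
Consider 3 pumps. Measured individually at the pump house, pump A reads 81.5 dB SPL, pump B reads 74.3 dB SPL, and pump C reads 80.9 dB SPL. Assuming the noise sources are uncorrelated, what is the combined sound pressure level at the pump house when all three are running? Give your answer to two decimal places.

Add the sources as powers (linear), then convert back to dB:
L_total = 10·log₁₀(10^(81.5/10) + 10^(74.3/10) + 10^(80.9/10)) = 10·log₁₀(291200000) = 84.64 dB SPL.

84.64 dB SPL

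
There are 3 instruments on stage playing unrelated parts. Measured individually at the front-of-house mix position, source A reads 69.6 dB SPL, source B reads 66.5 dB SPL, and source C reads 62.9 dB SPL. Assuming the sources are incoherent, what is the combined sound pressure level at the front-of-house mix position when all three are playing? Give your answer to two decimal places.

Uncorrelated sources add in intensity (power), not in dB.
L_total = 10·log₁₀(10^(69.6/10) + 10^(66.5/10) + 10^(62.9/10)) = 10·log₁₀(15540000) = 71.91 dB SPL.

71.91 dB SPL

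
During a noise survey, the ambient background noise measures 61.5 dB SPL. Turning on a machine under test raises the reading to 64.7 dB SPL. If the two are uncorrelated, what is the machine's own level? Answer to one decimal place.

61.9 dB SPL

Background correction is a power subtraction:
L_src = 10·log₁₀(10^(64.7/10) − 10^(61.5/10)) = 10·log₁₀(1539000) = 61.9 dB SPL.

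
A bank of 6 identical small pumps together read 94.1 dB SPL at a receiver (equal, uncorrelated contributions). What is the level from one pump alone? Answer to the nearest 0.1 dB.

6 equal incoherent sources add 10·log₁₀(6) = 7.78 dB over one source.
L_one = 94.1 − 7.78 = 86.3 dB SPL.

86.3 dB SPL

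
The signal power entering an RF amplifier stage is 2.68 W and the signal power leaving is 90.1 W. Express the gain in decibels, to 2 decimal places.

Power is a power quantity, so gain = 10·log₁₀(P_out/P_in).
10·log₁₀(90.1/2.68) = 10·log₁₀(33.62) = 15.27 dB.

15.27 dB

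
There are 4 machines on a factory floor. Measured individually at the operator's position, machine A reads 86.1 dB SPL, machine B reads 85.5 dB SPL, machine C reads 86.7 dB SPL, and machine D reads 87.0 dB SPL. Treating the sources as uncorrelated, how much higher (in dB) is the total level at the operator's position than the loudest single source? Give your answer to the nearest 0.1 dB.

Add the sources as powers (linear), then convert back to dB:
L_total = 10·log₁₀(10^(86.1/10) + 10^(85.5/10) + 10^(86.7/10) + 10^(87.0/10)) = 92.38 dB SPL.
Excess over the loudest (87.0 dB): 92.38 − 87.0 = 5.4 dB.

5.4 dB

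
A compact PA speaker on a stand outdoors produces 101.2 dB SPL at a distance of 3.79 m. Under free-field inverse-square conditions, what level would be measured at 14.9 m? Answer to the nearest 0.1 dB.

89.3 dB SPL

Free-field point source: level drops by 20·log₁₀ of the distance ratio.
ΔL = −20·log₁₀(14.9/3.79) = -11.89 dB, so L₂ = 101.2 + (-11.89) = 89.3 dB SPL.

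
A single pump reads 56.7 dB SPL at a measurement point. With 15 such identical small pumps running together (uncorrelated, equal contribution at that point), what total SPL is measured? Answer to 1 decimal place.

15 equal incoherent sources raise the level by 10·log₁₀(15) = 11.76 dB.
L_total = 56.7 + 11.76 = 68.5 dB SPL.

68.5 dB SPL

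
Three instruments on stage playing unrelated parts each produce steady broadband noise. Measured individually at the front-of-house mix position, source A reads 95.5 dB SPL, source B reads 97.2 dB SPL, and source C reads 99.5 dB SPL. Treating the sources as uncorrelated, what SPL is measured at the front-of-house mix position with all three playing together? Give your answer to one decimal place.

102.5 dB SPL

Incoherent sources sum as intensities:
L_total = 10·log₁₀(10^(95.5/10) + 10^(97.2/10) + 10^(99.5/10)) = 10·log₁₀(17709000000) = 102.5 dB SPL.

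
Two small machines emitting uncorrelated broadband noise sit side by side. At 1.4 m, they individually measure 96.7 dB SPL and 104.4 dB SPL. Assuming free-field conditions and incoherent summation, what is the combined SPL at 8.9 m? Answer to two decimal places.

89.02 dB SPL

Combined at 1.4 m: 10·log₁₀(10^(96.7/10)+10^(104.4/10)) = 105.081 dB SPL.
Then apply −20·log₁₀(8.9/1.4) = -16.065 dB → 89.02 dB SPL.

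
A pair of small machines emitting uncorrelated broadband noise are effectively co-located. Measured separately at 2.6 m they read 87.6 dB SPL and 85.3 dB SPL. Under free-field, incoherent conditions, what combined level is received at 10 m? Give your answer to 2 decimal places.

Combined at 2.6 m: 10·log₁₀(10^(87.6/10)+10^(85.3/10)) = 89.611 dB SPL.
Then apply −20·log₁₀(10/2.6) = -11.701 dB → 77.91 dB SPL.

77.91 dB SPL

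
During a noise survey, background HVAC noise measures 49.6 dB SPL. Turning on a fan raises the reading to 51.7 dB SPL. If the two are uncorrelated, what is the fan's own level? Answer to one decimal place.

Subtract intensities: L_src = 10·log₁₀(10^(L_total/10) − 10^(L_bg/10)).
L_src = 10·log₁₀(10^(51.7/10) − 10^(49.6/10)) = 10·log₁₀(56710) = 47.5 dB SPL.

47.5 dB SPL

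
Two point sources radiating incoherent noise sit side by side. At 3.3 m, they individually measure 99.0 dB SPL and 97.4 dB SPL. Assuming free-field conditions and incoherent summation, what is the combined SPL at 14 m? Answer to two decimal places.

Combined at 3.3 m: 10·log₁₀(10^(99.0/10)+10^(97.4/10)) = 101.284 dB SPL.
Then apply −20·log₁₀(14/3.3) = -12.552 dB → 88.73 dB SPL.

88.73 dB SPL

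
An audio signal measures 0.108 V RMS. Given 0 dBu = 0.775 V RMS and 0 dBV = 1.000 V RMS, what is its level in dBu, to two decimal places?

dBu = 20·log₁₀(V / 0.775 V).
20·log₁₀(0.108/0.775) = -17.12 dBu.

-17.12 dBu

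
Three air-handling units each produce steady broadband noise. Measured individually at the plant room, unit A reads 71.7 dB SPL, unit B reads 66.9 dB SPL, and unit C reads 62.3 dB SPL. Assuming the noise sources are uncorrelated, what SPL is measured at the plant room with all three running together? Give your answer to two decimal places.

Add the sources as powers (linear), then convert back to dB:
L_total = 10·log₁₀(10^(71.7/10) + 10^(66.9/10) + 10^(62.3/10)) = 10·log₁₀(21390000) = 73.30 dB SPL.

73.30 dB SPL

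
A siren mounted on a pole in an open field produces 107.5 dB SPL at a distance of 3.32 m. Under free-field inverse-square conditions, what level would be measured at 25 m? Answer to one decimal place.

90.0 dB SPL

Free-field point source: level drops by 20·log₁₀ of the distance ratio.
ΔL = −20·log₁₀(25/3.32) = -17.54 dB, so L₂ = 107.5 + (-17.54) = 90.0 dB SPL.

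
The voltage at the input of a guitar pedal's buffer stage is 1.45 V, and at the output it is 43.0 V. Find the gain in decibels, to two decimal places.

For a voltage ratio, dB = 20·log₁₀(V₂/V₁).
20·log₁₀(43.0/1.45) = 20·log₁₀(29.66) = 29.44 dB.

29.44 dB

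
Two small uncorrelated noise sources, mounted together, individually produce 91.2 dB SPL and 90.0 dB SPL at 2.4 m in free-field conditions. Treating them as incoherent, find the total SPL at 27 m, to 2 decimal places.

72.63 dB SPL

Combined at 2.4 m: 10·log₁₀(10^(91.2/10)+10^(90.0/10)) = 93.652 dB SPL.
Then apply −20·log₁₀(27/2.4) = -21.023 dB → 72.63 dB SPL.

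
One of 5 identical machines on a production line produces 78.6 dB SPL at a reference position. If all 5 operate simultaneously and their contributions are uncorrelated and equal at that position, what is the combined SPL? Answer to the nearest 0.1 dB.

5 equal incoherent sources raise the level by 10·log₁₀(5) = 6.99 dB.
L_total = 78.6 + 6.99 = 85.6 dB SPL.

85.6 dB SPL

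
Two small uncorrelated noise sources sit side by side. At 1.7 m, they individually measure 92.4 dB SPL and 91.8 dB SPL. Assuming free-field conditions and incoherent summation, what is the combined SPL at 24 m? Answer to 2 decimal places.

72.13 dB SPL

Combined at 1.7 m: 10·log₁₀(10^(92.4/10)+10^(91.8/10)) = 95.121 dB SPL.
Then apply −20·log₁₀(24/1.7) = -22.995 dB → 72.13 dB SPL.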